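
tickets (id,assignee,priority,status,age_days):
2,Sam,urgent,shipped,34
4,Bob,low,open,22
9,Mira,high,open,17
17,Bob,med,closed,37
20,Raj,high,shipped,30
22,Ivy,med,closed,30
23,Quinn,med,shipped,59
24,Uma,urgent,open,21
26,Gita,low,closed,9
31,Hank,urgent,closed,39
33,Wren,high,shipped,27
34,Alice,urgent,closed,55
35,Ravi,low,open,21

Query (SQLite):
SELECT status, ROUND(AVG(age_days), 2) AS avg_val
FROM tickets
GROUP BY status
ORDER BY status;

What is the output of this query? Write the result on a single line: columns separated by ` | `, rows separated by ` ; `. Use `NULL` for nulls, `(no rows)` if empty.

closed | 34 ; open | 20.25 ; shipped | 37.5

Partition tickets by status; compute ROUND(AVG(age_days), 2) within each group.
  closed: ids {17, 22, 26, 31, 34} → ROUND(AVG(age_days), 2)=34
  open: ids {4, 9, 24, 35} → ROUND(AVG(age_days), 2)=20.25
  shipped: ids {2, 20, 23, 33} → ROUND(AVG(age_days), 2)=37.5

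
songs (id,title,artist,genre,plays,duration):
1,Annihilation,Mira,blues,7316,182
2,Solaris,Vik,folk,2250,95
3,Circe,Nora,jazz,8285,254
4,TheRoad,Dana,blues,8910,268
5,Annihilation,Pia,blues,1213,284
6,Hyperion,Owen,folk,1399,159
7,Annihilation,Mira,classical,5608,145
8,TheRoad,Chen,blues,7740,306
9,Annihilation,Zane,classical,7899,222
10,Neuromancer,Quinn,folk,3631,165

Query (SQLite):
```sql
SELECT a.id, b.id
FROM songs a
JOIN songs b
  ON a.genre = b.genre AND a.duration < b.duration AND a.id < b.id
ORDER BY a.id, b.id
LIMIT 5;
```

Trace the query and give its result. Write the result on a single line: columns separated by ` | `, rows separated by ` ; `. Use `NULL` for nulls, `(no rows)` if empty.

1 | 4 ; 1 | 5 ; 1 | 8 ; 2 | 6 ; 2 | 10

Pairs (a,b) with same genre, a.duration < b.duration, a.id < b.id.
genre groups: blues:{1,4,5,8} classical:{7,9} folk:{2,6,10} jazz:{3}
Ordered by (a.id, b.id); first 5.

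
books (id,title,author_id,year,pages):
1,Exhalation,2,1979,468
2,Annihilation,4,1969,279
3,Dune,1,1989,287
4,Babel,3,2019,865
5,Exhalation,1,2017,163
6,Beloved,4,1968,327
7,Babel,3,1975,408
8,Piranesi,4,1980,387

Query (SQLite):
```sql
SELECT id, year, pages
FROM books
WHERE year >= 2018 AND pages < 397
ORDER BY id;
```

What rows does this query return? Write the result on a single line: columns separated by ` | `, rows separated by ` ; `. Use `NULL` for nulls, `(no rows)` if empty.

(no rows)

year >= 2018: ids {4}
pages < 397: ids {2, 3, 5, 6, 8}
Combine with AND.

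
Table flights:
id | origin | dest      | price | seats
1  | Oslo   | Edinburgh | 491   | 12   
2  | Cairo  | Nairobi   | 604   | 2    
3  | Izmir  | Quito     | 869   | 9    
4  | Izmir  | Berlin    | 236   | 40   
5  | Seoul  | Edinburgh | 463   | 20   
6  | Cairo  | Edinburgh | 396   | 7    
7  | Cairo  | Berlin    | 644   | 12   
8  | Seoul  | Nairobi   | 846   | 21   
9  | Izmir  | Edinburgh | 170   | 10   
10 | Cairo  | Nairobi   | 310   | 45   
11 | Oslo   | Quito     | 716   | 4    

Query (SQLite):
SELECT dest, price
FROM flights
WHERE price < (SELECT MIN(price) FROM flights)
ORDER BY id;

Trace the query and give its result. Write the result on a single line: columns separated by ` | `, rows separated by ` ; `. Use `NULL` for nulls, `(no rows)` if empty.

(no rows)

Scalar subquery: MIN(price) over all flights rows = 170.
Keep rows where price < that value.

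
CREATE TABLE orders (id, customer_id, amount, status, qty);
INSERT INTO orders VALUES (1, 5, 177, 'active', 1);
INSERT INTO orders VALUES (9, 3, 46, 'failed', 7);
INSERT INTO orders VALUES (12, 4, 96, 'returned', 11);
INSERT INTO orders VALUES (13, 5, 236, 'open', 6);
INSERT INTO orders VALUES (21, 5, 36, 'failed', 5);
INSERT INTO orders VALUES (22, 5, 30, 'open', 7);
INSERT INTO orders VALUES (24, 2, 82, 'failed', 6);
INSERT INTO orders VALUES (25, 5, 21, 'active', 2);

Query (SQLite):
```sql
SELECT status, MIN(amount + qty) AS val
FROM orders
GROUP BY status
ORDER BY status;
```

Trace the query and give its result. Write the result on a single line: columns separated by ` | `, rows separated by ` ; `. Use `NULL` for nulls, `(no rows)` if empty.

active | 23 ; failed | 41 ; open | 37 ; returned | 107

For each row compute amount + qty.
Group by status; take MIN of the expression per group.
  active: ids {1, 25} → MIN(amount + qty)=23
  failed: ids {9, 21, 24} → MIN(amount + qty)=41
  open: ids {13, 22} → MIN(amount + qty)=37
  returned: ids {12} → MIN(amount + qty)=107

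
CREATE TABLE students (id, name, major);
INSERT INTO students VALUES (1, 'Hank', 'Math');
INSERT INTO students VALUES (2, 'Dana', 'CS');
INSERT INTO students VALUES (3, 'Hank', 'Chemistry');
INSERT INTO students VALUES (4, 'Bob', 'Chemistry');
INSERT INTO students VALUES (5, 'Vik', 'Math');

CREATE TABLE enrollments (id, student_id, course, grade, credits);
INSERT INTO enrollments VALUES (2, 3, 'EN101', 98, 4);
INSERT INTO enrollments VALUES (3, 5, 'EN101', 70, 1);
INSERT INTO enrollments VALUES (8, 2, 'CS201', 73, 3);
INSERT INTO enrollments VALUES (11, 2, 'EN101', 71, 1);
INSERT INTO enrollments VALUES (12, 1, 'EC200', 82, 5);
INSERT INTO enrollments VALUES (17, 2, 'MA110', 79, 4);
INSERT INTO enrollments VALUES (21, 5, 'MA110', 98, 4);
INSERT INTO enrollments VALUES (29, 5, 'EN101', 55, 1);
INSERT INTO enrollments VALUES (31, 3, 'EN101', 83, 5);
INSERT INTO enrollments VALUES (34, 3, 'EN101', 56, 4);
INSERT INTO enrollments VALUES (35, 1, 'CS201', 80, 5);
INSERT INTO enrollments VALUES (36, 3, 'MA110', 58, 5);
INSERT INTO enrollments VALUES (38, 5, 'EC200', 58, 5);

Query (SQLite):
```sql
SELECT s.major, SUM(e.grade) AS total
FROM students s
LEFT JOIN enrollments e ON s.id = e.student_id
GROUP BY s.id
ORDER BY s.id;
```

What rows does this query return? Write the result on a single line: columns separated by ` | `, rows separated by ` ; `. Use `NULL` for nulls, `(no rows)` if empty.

Math | 162 ; CS | 223 ; Chemistry | 295 ; Chemistry | NULL ; Math | 281

LEFT JOIN keeps every students row; unmatched ones get NULL for enrollments columns.
Group by students.id and compute SUM(e.grade). SUM over an all-NULL group is NULL.
  1: ids {12, 35} → SUM(e.grade)=162
  2: ids {8, 11, 17} → SUM(e.grade)=223
  3: ids {2, 31, 34, 36} → SUM(e.grade)=295
  4: ids {—} → SUM(e.grade)=NULL
  5: ids {3, 21, 29, 38} → SUM(e.grade)=281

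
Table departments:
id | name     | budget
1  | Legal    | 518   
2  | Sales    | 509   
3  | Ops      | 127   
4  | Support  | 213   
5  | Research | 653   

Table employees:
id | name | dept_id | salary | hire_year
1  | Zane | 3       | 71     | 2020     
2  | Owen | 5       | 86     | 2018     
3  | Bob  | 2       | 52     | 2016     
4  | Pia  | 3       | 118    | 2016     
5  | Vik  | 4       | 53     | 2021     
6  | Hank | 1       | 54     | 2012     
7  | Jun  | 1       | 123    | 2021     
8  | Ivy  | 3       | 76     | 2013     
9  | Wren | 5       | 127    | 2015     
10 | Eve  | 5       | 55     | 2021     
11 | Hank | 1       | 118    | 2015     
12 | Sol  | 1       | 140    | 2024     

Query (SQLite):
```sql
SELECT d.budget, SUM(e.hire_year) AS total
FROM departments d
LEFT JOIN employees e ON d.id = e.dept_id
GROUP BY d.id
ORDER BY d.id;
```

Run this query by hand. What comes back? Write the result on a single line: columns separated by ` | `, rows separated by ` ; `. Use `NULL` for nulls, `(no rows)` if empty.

LEFT JOIN keeps every departments row; unmatched ones get NULL for employees columns.
Group by departments.id and compute SUM(e.hire_year). SUM over an all-NULL group is NULL.
  1: ids {6, 7, 11, 12} → SUM(e.hire_year)=8072
  2: ids {3} → SUM(e.hire_year)=2016
  3: ids {1, 4, 8} → SUM(e.hire_year)=6049
  4: ids {5} → SUM(e.hire_year)=2021
  5: ids {2, 9, 10} → SUM(e.hire_year)=6054

518 | 8072 ; 509 | 2016 ; 127 | 6049 ; 213 | 2021 ; 653 | 6054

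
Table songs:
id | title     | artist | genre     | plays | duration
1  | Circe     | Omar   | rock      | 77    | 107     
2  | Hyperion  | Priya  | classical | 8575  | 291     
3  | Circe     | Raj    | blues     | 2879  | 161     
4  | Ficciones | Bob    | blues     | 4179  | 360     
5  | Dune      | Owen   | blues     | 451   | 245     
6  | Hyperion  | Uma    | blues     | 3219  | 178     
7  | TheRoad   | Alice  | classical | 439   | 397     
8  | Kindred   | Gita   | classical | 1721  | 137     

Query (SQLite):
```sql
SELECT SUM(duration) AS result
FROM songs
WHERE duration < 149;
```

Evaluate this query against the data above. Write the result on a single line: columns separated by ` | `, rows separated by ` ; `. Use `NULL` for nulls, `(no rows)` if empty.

Rows where duration < 149 → duration values: [107, 137].
SUM of non-NULL values = 244.

244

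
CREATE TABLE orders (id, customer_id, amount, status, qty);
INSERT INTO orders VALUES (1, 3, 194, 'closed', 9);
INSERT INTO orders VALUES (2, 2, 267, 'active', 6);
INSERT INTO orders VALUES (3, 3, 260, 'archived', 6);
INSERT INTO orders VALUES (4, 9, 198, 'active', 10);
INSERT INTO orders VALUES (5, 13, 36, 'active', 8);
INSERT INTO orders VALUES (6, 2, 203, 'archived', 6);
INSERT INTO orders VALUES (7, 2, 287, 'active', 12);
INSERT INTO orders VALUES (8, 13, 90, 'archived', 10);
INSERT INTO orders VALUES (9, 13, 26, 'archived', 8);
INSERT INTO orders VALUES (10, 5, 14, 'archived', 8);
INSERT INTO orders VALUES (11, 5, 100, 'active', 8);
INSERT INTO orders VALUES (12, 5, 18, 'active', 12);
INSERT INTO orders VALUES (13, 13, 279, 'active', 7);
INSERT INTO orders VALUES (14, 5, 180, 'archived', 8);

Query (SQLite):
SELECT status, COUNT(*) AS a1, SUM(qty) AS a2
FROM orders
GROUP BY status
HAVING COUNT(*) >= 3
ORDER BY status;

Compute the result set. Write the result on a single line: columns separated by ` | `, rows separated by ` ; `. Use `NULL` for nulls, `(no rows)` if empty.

active | 7 | 63 ; archived | 6 | 46

Group orders by status.
Per group compute: COUNT(*), SUM(qty).
HAVING: drop groups with fewer than 3 rows.
  active: ids {2, 4, 5, 7, 11, 12, 13} → COUNT(*)=7, SUM(qty)=63
  archived: ids {3, 6, 8, 9, 10, 14} → COUNT(*)=6, SUM(qty)=46
  closed: ids {1} → COUNT(*)=1, SUM(qty)=9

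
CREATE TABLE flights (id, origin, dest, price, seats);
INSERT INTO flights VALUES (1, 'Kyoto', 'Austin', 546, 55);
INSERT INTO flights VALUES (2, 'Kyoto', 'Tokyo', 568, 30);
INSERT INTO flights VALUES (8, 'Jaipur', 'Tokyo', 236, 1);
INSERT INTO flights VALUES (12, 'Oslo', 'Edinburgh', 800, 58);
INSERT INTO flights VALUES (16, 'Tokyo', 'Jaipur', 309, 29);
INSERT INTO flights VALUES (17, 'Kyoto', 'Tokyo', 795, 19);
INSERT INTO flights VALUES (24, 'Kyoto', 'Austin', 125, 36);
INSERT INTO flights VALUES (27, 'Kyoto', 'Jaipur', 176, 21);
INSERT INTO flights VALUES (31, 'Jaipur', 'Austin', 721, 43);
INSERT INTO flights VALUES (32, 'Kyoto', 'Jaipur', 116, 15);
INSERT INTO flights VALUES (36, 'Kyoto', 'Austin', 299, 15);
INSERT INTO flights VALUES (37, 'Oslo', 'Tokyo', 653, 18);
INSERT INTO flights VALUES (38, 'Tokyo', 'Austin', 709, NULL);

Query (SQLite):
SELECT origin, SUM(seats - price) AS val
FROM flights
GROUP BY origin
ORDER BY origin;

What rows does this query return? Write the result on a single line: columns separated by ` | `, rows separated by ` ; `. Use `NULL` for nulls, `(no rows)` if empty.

Jaipur | -913 ; Kyoto | -2434 ; Oslo | -1377 ; Tokyo | -280

For each row compute seats - price.
Group by origin; take SUM of the expression per group.
  Jaipur: ids {8, 31} → SUM(seats - price)=-913
  Kyoto: ids {1, 2, 17, 24, 27, 32, 36} → SUM(seats - price)=-2434
  Oslo: ids {12, 37} → SUM(seats - price)=-1377
  Tokyo: ids {16, 38} → SUM(seats - price)=-280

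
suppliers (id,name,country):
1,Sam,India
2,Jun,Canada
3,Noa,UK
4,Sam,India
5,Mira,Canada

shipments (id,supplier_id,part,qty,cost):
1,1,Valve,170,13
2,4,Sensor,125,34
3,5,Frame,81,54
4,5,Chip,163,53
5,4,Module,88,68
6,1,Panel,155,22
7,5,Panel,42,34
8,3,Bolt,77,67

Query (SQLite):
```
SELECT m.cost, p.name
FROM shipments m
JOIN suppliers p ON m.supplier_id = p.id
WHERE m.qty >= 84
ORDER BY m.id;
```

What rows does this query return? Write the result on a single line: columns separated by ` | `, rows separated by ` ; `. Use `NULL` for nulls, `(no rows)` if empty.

13 | Sam ; 34 | Sam ; 53 | Mira ; 68 | Sam ; 22 | Sam

Each shipments row matches the suppliers row where supplier_id = suppliers.id.
Then keep rows with m.qty >= 84.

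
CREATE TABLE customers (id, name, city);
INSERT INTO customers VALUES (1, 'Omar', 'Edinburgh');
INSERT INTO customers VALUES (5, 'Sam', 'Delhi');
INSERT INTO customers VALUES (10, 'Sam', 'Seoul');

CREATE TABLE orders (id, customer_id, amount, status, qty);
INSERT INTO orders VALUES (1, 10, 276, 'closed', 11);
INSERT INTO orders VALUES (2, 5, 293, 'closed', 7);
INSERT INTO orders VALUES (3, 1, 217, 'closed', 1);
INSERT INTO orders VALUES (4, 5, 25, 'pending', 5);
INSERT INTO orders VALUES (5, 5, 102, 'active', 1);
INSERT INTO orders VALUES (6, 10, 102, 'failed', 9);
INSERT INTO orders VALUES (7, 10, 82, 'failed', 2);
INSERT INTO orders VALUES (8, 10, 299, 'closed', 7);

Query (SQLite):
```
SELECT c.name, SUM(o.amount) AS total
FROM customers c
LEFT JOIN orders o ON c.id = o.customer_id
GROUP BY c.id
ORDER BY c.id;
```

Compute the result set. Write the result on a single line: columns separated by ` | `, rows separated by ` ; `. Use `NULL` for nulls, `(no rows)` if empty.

LEFT JOIN keeps every customers row; unmatched ones get NULL for orders columns.
Group by customers.id and compute SUM(o.amount). SUM over an all-NULL group is NULL.
  1: ids {3} → SUM(o.amount)=217
  5: ids {2, 4, 5} → SUM(o.amount)=420
  10: ids {1, 6, 7, 8} → SUM(o.amount)=759

Omar | 217 ; Sam | 420 ; Sam | 759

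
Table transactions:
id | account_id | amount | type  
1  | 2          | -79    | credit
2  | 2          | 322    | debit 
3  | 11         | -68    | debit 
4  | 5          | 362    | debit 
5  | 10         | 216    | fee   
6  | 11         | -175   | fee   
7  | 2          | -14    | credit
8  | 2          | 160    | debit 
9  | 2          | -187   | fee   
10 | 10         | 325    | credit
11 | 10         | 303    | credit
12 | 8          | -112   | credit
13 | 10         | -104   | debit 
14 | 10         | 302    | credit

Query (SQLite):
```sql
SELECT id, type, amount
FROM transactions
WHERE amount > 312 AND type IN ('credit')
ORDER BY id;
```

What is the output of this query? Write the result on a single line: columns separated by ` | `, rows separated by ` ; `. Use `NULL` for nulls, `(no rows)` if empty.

10 | credit | 325

amount > 312: ids {2, 4, 10}
type IN ('credit'): ids {1, 7, 10, 11, 12, 14}
Combine with AND.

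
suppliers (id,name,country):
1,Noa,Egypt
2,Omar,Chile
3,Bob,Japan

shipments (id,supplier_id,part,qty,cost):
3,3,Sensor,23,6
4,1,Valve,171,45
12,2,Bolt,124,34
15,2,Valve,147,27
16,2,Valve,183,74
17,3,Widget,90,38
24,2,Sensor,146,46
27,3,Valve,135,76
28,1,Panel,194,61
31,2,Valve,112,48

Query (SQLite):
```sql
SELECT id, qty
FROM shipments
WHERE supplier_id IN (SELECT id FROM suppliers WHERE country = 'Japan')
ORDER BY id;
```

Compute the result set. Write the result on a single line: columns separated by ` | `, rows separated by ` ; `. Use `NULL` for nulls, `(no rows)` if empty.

Inner query: suppliers.id where country = 'Japan'.
Outer: keep shipments rows whose supplier_id is in that set.
Inner query → {3}

3 | 23 ; 17 | 90 ; 27 | 135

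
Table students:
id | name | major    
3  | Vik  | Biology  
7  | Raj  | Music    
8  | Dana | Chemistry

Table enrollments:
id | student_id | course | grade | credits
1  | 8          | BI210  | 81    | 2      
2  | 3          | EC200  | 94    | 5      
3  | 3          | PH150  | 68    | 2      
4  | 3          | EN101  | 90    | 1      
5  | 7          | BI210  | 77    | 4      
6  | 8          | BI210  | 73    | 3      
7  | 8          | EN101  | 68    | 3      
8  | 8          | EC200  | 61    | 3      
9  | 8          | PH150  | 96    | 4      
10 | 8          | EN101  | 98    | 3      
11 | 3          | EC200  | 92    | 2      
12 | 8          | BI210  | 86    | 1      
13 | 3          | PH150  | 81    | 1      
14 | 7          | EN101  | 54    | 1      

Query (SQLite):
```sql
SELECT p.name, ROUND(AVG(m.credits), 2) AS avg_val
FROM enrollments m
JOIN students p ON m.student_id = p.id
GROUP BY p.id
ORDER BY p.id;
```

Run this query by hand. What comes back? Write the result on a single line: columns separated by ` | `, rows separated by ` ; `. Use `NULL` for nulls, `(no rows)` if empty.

Vik | 2.2 ; Raj | 2.5 ; Dana | 2.71

Join each enrollments row to its students via student_id.
Group joined rows by students.id; compute ROUND(AVG(m.credits), 2) per group.
  3: ids {2, 3, 4, 11, 13} → ROUND(AVG(m.credits), 2)=2.2
  7: ids {5, 14} → ROUND(AVG(m.credits), 2)=2.5
  8: ids {1, 6, 7, 8, 9, 10, 12} → ROUND(AVG(m.credits), 2)=2.71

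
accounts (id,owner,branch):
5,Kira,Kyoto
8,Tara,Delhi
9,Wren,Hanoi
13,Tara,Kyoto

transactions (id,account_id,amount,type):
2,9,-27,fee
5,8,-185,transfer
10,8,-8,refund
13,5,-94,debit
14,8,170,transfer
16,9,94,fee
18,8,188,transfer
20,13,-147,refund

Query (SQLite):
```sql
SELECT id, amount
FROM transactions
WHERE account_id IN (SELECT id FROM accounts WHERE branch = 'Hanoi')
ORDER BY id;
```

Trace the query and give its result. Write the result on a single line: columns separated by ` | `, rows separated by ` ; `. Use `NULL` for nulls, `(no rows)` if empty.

Inner query: accounts.id where branch = 'Hanoi'.
Outer: keep transactions rows whose account_id is in that set.
Inner query → {9}

2 | -27 ; 16 | 94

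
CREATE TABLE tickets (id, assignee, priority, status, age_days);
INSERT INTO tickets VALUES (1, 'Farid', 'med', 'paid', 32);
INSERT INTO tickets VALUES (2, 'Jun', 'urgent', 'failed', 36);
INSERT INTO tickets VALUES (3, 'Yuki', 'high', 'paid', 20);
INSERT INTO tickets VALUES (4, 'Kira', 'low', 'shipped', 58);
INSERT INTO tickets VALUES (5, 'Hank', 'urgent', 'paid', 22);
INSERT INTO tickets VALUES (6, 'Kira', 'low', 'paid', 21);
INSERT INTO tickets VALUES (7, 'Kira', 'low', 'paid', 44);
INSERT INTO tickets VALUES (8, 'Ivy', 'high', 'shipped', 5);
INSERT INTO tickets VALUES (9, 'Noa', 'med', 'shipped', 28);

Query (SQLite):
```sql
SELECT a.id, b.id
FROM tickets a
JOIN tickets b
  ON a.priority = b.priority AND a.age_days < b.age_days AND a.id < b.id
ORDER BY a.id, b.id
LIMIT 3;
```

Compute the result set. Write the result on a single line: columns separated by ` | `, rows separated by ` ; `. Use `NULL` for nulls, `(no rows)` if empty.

6 | 7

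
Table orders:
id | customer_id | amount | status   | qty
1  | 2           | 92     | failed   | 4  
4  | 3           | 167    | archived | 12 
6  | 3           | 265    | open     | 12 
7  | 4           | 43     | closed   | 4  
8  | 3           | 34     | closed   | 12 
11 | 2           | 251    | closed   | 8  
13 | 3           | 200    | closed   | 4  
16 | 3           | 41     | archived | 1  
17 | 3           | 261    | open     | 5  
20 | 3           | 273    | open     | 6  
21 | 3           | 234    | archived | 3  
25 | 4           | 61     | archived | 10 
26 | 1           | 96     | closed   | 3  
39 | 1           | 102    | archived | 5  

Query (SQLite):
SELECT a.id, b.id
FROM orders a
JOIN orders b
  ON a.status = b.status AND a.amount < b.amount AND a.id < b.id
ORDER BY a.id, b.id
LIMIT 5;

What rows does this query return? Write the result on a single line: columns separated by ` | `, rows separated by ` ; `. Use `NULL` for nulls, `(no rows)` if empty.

Pairs (a,b) with same status, a.amount < b.amount, a.id < b.id.
status groups: archived:{4,16,21,25,39} closed:{7,8,11,13,26} failed:{1} open:{6,17,20}
Ordered by (a.id, b.id); first 5.

4 | 21 ; 6 | 20 ; 7 | 11 ; 7 | 13 ; 7 | 26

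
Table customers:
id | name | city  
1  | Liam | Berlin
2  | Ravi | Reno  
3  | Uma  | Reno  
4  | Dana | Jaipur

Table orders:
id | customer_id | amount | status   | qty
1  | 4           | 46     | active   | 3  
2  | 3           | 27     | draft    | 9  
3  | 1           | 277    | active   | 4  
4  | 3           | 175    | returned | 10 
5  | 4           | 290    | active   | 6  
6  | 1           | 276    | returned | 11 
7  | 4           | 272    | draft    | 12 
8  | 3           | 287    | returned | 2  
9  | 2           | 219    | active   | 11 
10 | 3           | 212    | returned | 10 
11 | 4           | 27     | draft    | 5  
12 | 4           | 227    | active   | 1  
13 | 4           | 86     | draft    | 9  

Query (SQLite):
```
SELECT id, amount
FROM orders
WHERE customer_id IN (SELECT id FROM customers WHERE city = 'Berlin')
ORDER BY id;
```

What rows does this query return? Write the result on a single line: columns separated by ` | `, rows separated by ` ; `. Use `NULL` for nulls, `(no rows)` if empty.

Inner query: customers.id where city = 'Berlin'.
Outer: keep orders rows whose customer_id is in that set.
Inner query → {1}

3 | 277 ; 6 | 276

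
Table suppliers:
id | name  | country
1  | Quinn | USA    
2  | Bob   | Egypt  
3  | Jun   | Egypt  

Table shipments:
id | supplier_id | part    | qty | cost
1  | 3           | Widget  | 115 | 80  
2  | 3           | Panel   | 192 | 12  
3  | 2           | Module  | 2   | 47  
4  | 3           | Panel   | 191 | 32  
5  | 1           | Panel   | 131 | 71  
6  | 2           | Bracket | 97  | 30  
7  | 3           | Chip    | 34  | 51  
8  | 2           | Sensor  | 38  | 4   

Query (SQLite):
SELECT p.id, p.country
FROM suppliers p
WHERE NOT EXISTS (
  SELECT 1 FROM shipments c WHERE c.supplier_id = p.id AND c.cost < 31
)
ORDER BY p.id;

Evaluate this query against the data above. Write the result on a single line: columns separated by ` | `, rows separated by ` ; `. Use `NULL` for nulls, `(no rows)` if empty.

1 | USA

For each suppliers row, check whether any shipments with matching supplier_id has cost < 31.
Keep rows where that is false.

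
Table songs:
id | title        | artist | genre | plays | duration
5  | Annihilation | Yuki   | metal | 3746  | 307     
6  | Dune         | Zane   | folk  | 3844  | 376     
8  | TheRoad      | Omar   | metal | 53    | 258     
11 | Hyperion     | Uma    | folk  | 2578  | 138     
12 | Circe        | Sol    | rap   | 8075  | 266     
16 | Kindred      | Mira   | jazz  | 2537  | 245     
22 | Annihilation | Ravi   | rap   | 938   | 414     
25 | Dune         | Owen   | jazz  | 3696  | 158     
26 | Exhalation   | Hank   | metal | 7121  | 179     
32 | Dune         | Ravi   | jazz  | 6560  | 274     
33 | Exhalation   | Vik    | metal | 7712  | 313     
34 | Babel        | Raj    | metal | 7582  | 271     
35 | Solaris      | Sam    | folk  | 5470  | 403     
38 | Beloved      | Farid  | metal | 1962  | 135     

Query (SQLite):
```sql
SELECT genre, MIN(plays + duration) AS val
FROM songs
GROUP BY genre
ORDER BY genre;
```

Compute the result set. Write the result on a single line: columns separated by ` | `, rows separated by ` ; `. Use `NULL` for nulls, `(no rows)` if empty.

folk | 2716 ; jazz | 2782 ; metal | 311 ; rap | 1352

For each row compute plays + duration.
Group by genre; take MIN of the expression per group.
  folk: ids {6, 11, 35} → MIN(plays + duration)=2716
  jazz: ids {16, 25, 32} → MIN(plays + duration)=2782
  metal: ids {5, 8, 26, 33, 34, 38} → MIN(plays + duration)=311
  rap: ids {12, 22} → MIN(plays + duration)=1352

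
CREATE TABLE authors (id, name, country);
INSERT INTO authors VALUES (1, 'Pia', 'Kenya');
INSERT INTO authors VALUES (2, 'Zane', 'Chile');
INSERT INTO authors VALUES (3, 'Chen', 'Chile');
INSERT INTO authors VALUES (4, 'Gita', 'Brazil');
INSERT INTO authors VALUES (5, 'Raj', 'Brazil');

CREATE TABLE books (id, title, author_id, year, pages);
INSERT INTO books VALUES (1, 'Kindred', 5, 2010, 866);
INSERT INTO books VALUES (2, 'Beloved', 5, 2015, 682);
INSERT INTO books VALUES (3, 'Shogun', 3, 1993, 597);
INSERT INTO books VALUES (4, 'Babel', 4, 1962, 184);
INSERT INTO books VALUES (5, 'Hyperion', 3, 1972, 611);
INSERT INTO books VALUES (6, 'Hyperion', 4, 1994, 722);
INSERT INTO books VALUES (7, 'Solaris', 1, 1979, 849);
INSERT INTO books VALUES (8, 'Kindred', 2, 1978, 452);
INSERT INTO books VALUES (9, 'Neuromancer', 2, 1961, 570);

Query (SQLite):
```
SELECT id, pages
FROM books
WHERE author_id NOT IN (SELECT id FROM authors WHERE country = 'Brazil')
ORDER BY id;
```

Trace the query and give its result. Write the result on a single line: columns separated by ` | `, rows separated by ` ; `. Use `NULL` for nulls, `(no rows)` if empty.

3 | 597 ; 5 | 611 ; 7 | 849 ; 8 | 452 ; 9 | 570

Inner query: authors.id where country = 'Brazil'.
Outer: keep books rows whose author_id is not in that set.
Inner query → {4, 5}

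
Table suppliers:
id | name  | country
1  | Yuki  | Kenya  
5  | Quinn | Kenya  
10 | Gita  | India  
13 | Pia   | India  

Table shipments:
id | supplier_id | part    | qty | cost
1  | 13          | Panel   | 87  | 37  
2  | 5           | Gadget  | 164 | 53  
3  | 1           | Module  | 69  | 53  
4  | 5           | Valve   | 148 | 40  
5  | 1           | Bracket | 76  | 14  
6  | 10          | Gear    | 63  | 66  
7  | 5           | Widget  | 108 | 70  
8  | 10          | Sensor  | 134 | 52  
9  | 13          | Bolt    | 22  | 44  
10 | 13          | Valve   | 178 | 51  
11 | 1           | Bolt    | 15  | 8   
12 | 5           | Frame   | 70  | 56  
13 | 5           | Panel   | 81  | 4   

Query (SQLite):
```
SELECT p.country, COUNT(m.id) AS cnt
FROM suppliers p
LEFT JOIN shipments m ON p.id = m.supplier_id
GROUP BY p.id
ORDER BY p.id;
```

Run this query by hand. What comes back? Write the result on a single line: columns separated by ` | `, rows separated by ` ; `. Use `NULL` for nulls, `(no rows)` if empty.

Kenya | 3 ; Kenya | 5 ; India | 2 ; India | 3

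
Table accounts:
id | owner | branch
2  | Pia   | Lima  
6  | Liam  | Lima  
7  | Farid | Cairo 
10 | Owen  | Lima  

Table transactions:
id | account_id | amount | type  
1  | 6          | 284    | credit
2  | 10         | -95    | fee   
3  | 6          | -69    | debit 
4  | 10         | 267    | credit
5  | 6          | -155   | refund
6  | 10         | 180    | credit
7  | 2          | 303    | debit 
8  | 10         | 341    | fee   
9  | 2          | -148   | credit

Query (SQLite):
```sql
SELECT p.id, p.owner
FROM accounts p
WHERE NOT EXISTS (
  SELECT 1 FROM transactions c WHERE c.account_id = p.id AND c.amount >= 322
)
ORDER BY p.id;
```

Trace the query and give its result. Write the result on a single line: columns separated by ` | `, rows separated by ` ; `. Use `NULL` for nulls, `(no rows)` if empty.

For each accounts row, check whether any transactions with matching account_id has amount >= 322.
Keep rows where that is false.

2 | Pia ; 6 | Liam ; 7 | Farid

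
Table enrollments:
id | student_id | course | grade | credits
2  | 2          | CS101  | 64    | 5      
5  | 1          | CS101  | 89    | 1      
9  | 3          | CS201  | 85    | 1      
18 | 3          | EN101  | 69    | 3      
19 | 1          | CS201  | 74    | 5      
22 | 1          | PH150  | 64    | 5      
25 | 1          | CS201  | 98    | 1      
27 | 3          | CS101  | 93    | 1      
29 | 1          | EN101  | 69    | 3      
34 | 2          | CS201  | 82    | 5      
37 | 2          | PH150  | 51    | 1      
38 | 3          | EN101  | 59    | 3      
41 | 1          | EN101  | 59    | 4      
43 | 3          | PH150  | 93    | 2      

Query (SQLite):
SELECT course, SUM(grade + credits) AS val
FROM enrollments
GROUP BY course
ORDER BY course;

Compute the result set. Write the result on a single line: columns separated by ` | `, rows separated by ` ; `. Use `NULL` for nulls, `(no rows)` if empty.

CS101 | 253 ; CS201 | 351 ; EN101 | 269 ; PH150 | 216

For each row compute grade + credits.
Group by course; take SUM of the expression per group.
  CS101: ids {2, 5, 27} → SUM(grade + credits)=253
  CS201: ids {9, 19, 25, 34} → SUM(grade + credits)=351
  EN101: ids {18, 29, 38, 41} → SUM(grade + credits)=269
  PH150: ids {22, 37, 43} → SUM(grade + credits)=216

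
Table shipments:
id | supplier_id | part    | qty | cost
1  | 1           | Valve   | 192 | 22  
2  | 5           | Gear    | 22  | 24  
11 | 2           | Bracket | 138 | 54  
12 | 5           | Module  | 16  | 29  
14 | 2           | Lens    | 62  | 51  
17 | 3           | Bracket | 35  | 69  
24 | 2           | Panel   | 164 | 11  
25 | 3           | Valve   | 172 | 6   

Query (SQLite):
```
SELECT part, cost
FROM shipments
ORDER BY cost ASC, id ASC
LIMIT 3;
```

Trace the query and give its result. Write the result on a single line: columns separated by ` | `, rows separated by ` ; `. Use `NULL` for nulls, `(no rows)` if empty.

Valve | 6 ; Panel | 11 ; Valve | 22

Sort by cost asc, tiebreak id asc: (6, id=25), (11, id=24), (22, id=1), (24, id=2), (29, id=12), (51, id=14) …. Take first 3.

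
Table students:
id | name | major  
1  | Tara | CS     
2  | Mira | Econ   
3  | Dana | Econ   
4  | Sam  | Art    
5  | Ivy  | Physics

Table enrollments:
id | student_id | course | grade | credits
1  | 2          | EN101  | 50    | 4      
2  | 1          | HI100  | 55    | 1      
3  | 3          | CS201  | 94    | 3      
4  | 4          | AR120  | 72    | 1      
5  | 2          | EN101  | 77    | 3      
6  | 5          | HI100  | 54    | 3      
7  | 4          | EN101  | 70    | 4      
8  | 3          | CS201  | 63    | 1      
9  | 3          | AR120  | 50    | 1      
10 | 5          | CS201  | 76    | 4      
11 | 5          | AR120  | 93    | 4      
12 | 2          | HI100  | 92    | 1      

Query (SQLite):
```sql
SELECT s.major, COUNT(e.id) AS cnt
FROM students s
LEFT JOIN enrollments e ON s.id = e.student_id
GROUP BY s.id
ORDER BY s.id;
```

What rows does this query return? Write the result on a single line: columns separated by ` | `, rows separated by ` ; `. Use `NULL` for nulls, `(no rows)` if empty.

LEFT JOIN keeps every students row; unmatched ones get NULL for enrollments columns.
Group by students.id and compute COUNT(e.id). COUNT(col) of an all-NULL group is 0.
  1: ids {2} → COUNT(e.id)=1
  2: ids {1, 5, 12} → COUNT(e.id)=3
  3: ids {3, 8, 9} → COUNT(e.id)=3
  4: ids {4, 7} → COUNT(e.id)=2
  5: ids {6, 10, 11} → COUNT(e.id)=3

CS | 1 ; Econ | 3 ; Econ | 3 ; Art | 2 ; Physics | 3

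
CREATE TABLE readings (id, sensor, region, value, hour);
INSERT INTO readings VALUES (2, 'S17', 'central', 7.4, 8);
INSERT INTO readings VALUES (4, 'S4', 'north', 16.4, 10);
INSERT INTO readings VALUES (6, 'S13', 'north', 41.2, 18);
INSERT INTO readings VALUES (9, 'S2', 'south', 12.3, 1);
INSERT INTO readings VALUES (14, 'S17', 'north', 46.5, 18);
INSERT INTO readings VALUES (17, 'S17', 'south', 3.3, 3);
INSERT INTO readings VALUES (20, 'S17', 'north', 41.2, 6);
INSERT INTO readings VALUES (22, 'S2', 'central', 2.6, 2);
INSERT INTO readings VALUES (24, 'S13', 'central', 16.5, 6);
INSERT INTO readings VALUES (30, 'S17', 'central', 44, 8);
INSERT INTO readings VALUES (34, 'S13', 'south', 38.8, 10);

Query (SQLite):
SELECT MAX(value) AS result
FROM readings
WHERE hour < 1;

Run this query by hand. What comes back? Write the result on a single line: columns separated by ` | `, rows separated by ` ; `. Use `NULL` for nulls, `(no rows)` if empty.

Rows where hour < 1 → value values: [].

NULL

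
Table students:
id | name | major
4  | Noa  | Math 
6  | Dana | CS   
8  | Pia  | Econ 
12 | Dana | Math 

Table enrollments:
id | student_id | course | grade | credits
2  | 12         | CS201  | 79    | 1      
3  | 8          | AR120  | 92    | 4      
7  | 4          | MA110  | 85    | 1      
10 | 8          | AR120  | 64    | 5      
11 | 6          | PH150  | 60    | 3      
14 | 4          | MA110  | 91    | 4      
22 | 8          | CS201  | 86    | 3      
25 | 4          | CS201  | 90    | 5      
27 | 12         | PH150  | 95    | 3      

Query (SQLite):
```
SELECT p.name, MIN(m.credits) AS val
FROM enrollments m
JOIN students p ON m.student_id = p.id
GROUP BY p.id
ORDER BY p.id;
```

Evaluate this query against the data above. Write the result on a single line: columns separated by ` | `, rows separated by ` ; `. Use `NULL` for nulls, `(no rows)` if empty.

Join each enrollments row to its students via student_id.
Group joined rows by students.id; compute MIN(m.credits) per group.
  4: ids {7, 14, 25} → MIN(m.credits)=1
  6: ids {11} → MIN(m.credits)=3
  8: ids {3, 10, 22} → MIN(m.credits)=3
  12: ids {2, 27} → MIN(m.credits)=1

Noa | 1 ; Dana | 3 ; Pia | 3 ; Dana | 1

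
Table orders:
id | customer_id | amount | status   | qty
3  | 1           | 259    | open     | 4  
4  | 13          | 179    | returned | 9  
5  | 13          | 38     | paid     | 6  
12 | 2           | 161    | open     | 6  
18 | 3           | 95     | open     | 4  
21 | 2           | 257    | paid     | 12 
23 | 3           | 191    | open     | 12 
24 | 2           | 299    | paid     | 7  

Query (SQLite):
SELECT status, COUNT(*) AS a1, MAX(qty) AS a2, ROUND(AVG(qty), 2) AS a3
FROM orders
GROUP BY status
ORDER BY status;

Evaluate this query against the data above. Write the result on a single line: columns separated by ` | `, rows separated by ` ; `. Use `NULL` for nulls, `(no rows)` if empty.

open | 4 | 12 | 6.5 ; paid | 3 | 12 | 8.33 ; returned | 1 | 9 | 9

Group orders by status.
Per group compute: COUNT(*), MAX(qty), ROUND(AVG(qty), 2).
  open: ids {3, 12, 18, 23} → COUNT(*)=4, MAX(qty)=12, ROUND(AVG(qty), 2)=6.5
  paid: ids {5, 21, 24} → COUNT(*)=3, MAX(qty)=12, ROUND(AVG(qty), 2)=8.33
  returned: ids {4} → COUNT(*)=1, MAX(qty)=9, ROUND(AVG(qty), 2)=9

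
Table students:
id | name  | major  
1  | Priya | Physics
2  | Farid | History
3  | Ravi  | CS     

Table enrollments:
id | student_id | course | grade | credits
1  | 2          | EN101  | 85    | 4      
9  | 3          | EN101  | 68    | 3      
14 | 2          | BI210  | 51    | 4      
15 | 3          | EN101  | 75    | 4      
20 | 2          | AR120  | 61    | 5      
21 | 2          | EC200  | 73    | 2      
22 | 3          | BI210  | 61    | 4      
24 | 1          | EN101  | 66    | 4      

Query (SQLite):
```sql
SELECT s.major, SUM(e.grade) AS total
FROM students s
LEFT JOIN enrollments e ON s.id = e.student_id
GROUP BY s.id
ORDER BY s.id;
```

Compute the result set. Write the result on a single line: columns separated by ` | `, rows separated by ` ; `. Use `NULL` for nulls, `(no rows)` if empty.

Physics | 66 ; History | 270 ; CS | 204

LEFT JOIN keeps every students row; unmatched ones get NULL for enrollments columns.
Group by students.id and compute SUM(e.grade). SUM over an all-NULL group is NULL.
  1: ids {24} → SUM(e.grade)=66
  2: ids {1, 14, 20, 21} → SUM(e.grade)=270
  3: ids {9, 15, 22} → SUM(e.grade)=204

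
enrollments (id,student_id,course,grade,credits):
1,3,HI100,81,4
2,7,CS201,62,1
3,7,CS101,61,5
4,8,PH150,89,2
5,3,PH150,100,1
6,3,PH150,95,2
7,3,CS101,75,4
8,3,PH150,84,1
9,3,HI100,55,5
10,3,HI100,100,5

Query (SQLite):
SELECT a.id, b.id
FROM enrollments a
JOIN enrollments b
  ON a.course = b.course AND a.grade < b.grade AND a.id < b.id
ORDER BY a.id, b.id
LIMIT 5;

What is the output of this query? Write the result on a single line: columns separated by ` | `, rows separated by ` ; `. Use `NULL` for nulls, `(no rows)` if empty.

Pairs (a,b) with same course, a.grade < b.grade, a.id < b.id.
course groups: CS101:{3,7} CS201:{2} HI100:{1,9,10} PH150:{4,5,6,8}
Ordered by (a.id, b.id); first 5.

1 | 10 ; 3 | 7 ; 4 | 5 ; 4 | 6 ; 9 | 10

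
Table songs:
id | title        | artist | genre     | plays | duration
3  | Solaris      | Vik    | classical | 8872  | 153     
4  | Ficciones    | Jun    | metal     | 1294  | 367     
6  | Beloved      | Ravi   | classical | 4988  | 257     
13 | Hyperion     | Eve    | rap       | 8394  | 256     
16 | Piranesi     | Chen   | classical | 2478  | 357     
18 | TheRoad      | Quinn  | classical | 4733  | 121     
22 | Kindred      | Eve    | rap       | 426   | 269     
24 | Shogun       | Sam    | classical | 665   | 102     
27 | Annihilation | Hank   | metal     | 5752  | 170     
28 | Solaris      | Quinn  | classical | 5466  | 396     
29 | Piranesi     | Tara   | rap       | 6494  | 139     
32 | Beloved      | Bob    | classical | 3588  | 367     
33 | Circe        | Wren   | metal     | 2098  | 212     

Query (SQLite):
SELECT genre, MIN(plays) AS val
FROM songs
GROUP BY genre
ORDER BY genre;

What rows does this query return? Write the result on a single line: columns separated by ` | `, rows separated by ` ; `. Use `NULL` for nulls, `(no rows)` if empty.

Partition songs by genre; compute MIN(plays) within each group.
  classical: ids {3, 6, 16, 18, 24, 28, 32} → MIN(plays)=665
  metal: ids {4, 27, 33} → MIN(plays)=1294
  rap: ids {13, 22, 29} → MIN(plays)=426

classical | 665 ; metal | 1294 ; rap | 426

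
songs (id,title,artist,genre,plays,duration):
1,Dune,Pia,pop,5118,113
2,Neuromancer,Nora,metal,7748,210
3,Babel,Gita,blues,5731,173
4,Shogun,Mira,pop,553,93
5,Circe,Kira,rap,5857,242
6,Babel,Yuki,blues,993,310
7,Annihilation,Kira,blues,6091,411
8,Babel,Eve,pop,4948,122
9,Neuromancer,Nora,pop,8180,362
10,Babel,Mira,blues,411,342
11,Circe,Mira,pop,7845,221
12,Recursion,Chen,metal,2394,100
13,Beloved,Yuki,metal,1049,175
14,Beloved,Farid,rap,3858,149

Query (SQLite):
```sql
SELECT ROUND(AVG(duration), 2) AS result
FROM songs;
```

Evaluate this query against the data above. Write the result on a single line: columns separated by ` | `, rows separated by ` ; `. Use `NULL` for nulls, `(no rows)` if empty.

215.93

All duration values: [113, 210, 173, 93, 242, 310, 411, 122, 362, 342, 221, 100, 175, 149].
AVG = 3023 / 14 (rounded to 2 dp).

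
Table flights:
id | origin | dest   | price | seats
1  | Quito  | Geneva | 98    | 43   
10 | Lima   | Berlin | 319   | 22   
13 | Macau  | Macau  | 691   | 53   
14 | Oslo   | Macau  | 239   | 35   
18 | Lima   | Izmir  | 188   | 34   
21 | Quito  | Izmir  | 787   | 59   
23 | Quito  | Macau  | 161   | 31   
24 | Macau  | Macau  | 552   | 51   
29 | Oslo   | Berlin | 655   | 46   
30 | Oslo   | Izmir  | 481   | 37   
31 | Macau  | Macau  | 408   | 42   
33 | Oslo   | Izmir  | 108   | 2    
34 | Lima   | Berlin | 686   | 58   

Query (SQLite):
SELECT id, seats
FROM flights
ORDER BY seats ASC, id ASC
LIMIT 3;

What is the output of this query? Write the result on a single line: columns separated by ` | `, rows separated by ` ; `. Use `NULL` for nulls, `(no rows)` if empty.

Sort by seats asc, tiebreak id asc: (2, id=33), (22, id=10), (31, id=23), (34, id=18), (35, id=14), (37, id=30) …. Take first 3.

33 | 2 ; 10 | 22 ; 23 | 31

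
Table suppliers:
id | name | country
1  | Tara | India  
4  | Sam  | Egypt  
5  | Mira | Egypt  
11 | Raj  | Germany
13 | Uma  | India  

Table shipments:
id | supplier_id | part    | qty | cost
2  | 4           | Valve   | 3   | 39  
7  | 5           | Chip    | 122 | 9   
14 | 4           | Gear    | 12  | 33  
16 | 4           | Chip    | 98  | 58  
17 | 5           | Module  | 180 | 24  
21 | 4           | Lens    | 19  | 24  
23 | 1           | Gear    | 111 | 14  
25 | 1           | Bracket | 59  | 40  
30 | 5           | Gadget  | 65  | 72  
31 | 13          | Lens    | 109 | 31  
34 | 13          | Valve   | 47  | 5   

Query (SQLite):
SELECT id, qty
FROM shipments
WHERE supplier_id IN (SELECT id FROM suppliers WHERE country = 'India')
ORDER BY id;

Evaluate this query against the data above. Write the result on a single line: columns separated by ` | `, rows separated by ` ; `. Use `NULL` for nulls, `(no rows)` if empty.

23 | 111 ; 25 | 59 ; 31 | 109 ; 34 | 47

Inner query: suppliers.id where country = 'India'.
Outer: keep shipments rows whose supplier_id is in that set.
Inner query → {1, 13}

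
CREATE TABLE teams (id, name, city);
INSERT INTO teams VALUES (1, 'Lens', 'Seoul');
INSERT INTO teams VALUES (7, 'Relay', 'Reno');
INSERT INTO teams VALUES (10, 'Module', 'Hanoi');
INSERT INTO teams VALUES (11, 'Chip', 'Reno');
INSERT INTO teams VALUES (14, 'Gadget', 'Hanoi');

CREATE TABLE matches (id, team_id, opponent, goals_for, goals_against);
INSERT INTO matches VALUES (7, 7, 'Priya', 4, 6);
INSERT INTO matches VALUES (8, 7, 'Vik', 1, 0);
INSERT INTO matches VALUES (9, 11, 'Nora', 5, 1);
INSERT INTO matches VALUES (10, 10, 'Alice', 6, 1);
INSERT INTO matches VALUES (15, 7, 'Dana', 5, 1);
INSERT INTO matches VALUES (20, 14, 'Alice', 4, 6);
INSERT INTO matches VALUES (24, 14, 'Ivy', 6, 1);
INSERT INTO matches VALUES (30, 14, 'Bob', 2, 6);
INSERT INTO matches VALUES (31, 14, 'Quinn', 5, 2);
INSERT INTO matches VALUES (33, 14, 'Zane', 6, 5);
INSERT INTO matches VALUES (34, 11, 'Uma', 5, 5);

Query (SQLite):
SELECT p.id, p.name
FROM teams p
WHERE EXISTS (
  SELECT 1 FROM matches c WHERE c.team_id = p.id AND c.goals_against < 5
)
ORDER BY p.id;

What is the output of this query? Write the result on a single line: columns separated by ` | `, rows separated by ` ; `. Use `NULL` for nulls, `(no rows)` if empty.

For each teams row, check whether any matches with matching team_id has goals_against < 5.
Keep rows where that is true.

7 | Relay ; 10 | Module ; 11 | Chip ; 14 | Gadget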